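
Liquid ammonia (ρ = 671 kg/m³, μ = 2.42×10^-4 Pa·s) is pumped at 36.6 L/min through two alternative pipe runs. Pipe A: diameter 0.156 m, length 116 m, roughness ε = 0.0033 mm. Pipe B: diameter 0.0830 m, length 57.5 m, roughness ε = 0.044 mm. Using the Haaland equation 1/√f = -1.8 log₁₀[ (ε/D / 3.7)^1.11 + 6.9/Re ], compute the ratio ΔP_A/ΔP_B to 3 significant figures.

Pipe A: V = Q/A = 0.00061/0.01911 = 0.03191 m/s; Re = 1.38e+04; ε/D = 2.12e-05; Haaland → f = 0.02834; ΔP_A = f(L/D)(ρV²/2) = 7.202 Pa.
Pipe B: V = Q/A = 0.00061/0.005411 = 0.1127 m/s; Re = 2.595e+04; ε/D = 0.00053; Haaland → f = 0.02527; ΔP_B = f(L/D)(ρV²/2) = 74.66 Pa.
ΔP_A/ΔP_B = 7.202/74.66 = 0.0965.

ΔP_A/ΔP_B ≈ 0.0965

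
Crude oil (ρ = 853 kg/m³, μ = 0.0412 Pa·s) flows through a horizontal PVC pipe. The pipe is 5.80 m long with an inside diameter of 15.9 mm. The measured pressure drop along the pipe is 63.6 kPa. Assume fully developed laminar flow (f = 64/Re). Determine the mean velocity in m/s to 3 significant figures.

V ≈ 2.10 m/s

For laminar flow, f = 64/Re with Re = ρVD/μ, so Darcy-Weisbach reduces to ΔP = 32μLV/D². Solving for V: V = ΔP·D²/(32μL) = 6.36e+04·(0.0159)²/(32·0.0412·5.8) = 2.103 m/s.
Check: Re = ρVD/μ = 853·2.103·0.0159/0.0412 = 692.2 < 2300, so the laminar assumption holds.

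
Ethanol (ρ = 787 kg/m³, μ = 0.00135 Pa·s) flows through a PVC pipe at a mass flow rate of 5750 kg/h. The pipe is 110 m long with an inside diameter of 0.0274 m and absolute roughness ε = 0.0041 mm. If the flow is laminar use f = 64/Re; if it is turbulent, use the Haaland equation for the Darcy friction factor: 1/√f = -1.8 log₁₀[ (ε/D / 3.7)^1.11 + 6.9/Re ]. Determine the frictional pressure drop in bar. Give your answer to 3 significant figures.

ΔP ≈ 3.88 bar

ṁ = 5750 kg/h = 5750/3600 = 1.597 kg/s.
A = πD²/4 = π(0.0274)²/4 = 0.0005896 m²; mean velocity V = ṁ/(ρA) = 1.597/(787 · 0.0005896) = 3.442 m/s.
Reynolds number Re = ρVD/μ = 787 · 3.442 · 0.0274 / 0.00135 = 5.498e+04.
Re > 4000 → turbulent. Relative roughness ε/D = 4.1e-06/0.0274 = 0.00015. Haaland: 1/√f = -1.8 log₁₀[(0.00015/3.7)^1.11 + 6.9/5.498e+04] = -1.8 log₁₀[1.33e-05 + 0.000126] = 6.944, so f = 0.02074.
Darcy-Weisbach: ΔP = f(L/D)(ρV²/2) = 0.02074·(110/0.0274)·(787·3.442²/2) = 0.02074·4015·4662 = 3.882e+05 Pa.
ΔP = 3.882e+05 Pa = 3.88 bar.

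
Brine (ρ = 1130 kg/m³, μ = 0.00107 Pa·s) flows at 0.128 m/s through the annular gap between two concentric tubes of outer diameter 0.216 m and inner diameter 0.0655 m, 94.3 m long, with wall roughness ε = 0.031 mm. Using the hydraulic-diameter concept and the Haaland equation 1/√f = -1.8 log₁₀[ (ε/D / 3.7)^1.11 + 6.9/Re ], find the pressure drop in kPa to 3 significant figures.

Hydraulic diameter D_h = 4A/P = D_o - D_i = 0.216 - 0.0655 = 0.1505 m.
Re = ρVD_h/μ = 1130·0.128·0.1505/0.00107 = 2.034e+04.
ε/D_h = 3.1e-05/0.1505 = 0.000206; Haaland gives 1/√f = -1.8 log₁₀[1.9e-05+0.000339] = 6.203, so f = 0.02599.
ΔP = f(L/D_h)(ρV²/2) = 0.02599·94.3/0.1505·9.257 = 150.8 Pa.
ΔP = 0.151 kPa.

ΔP ≈ 0.151 kPa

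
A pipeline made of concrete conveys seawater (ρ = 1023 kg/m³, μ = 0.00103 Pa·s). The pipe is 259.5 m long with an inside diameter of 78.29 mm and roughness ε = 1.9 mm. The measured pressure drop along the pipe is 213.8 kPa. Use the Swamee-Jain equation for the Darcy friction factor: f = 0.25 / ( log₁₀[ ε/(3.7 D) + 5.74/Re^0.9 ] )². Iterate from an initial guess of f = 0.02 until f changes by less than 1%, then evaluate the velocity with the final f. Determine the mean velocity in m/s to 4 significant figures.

V ≈ 1.543 m/s

Rearranging Darcy-Weisbach: V = √(2·ΔP·D/(f·L·ρ)). With ε/D = 0.0019/0.07829 = 0.0243, iterate starting from f = 0.02:
  f = 0.02 → V = √(2·2.138e+05·0.07829/(0.02·259.5·1023)) = 2.511 m/s; Re = ρVD/μ = 1.953e+05; f → 0.05277
  f = 0.05277 → V = 1.546 m/s; Re = 1.202e+05; f → 0.05294
Converged (Δf/f < 1%). With the final f = 0.05294: V = √(2·2.138e+05·0.07829/(0.05294·259.5·1023)) = 1.543 m/s.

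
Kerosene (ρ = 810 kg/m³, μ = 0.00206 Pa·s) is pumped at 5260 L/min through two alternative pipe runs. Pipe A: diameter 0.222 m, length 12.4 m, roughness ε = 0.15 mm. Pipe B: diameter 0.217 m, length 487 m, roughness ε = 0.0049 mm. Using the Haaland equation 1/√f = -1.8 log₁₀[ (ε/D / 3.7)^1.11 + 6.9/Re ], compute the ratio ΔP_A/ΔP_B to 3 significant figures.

ΔP_A/ΔP_B ≈ 0.0284

Pipe A: V = Q/A = 0.08767/0.03871 = 2.265 m/s; Re = 1.977e+05; ε/D = 0.000676; Haaland → f = 0.01953; ΔP_A = f(L/D)(ρV²/2) = 2266 Pa.
Pipe B: V = Q/A = 0.08767/0.03698 = 2.37 m/s; Re = 2.023e+05; ε/D = 2.26e-05; Haaland → f = 0.01561; ΔP_B = f(L/D)(ρV²/2) = 7.971e+04 Pa.
ΔP_A/ΔP_B = 2266/7.971e+04 = 0.0284.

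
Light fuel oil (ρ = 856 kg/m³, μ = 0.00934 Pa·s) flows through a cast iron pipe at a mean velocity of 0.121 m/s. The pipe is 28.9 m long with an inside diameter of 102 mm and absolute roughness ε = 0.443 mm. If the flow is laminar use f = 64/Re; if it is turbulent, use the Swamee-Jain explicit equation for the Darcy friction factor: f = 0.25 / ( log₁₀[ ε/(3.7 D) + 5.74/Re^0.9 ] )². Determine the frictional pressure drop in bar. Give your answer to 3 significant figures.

ΔP ≈ 0.00100 bar

Reynolds number Re = ρVD/μ = 856 · 0.121 · 0.102 / 0.00934 = 1131.
Re < 2300 → laminar flow, so f = 64/Re = 64/1131 = 0.05658 (the turbulent correlation is not needed).
Darcy-Weisbach: ΔP = f(L/D)(ρV²/2) = 0.05658·(28.9/0.102)·(856·0.121²/2) = 0.05658·283.3·6.266 = 100.5 Pa.
ΔP = 100.5 Pa = 0.00100 bar.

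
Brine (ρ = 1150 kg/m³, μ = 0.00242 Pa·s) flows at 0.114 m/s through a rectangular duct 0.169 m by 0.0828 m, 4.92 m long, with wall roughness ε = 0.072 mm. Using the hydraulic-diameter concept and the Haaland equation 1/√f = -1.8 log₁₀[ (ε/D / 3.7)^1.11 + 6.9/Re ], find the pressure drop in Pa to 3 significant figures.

ΔP ≈ 12.0 Pa

Hydraulic diameter D_h = 4A/P = 4·(0.169·0.0828)/(2·(0.169+0.0828)) = 0.05597/0.5036 = 0.1111 m.
Re = ρVD_h/μ = 1150·0.114·0.1111/0.00242 = 6021.
ε/D_h = 7.2e-05/0.1111 = 0.000648; Haaland gives 1/√f = -1.8 log₁₀[6.76e-05+0.00115] = 5.249, so f = 0.0363.
ΔP = f(L/D_h)(ρV²/2) = 0.0363·4.92/0.1111·7.473 = 12.01 Pa.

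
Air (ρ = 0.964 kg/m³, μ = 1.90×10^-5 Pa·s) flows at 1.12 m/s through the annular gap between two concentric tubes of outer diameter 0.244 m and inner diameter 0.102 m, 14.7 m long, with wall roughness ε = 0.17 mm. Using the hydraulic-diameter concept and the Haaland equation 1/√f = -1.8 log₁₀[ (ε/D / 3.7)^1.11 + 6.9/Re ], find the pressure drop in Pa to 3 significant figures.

ΔP ≈ 2.14 Pa

Hydraulic diameter D_h = 4A/P = D_o - D_i = 0.244 - 0.102 = 0.142 m.
Re = ρVD_h/μ = 0.964·1.12·0.142/1.9e-05 = 8069.
ε/D_h = 0.00017/0.142 = 0.0012; Haaland gives 1/√f = -1.8 log₁₀[0.000134+0.000855] = 5.409, so f = 0.03418.
ΔP = f(L/D_h)(ρV²/2) = 0.03418·14.7/0.142·0.6046 = 2.139 Pa.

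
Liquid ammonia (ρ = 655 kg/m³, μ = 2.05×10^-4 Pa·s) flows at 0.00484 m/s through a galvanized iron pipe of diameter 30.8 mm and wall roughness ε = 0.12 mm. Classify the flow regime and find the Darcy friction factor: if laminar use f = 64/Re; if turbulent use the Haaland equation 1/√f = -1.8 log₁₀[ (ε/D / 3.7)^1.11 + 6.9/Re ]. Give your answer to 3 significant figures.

Re = ρVD/μ = 655·0.00484·0.0308/0.000205 = 476.3.
Re < 2300 → laminar, so f = 64/Re = 0.1344 (roughness is irrelevant in laminar flow).

f ≈ 0.134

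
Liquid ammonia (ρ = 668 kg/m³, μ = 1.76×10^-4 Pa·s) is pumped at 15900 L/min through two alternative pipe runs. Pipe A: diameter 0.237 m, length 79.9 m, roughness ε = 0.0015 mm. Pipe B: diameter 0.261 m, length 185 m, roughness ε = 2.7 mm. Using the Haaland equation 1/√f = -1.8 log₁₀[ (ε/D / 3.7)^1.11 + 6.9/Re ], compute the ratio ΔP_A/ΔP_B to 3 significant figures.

Pipe A: V = Q/A = 0.265/0.04412 = 6.007 m/s; Re = 5.403e+06; ε/D = 6.33e-06; Haaland → f = 0.00925; ΔP_A = f(L/D)(ρV²/2) = 3.759e+04 Pa.
Pipe B: V = Q/A = 0.265/0.0535 = 4.953 m/s; Re = 4.907e+06; ε/D = 0.0103; Haaland → f = 0.03843; ΔP_B = f(L/D)(ρV²/2) = 2.232e+05 Pa.
ΔP_A/ΔP_B = 3.759e+04/2.232e+05 = 0.168.

ΔP_A/ΔP_B ≈ 0.168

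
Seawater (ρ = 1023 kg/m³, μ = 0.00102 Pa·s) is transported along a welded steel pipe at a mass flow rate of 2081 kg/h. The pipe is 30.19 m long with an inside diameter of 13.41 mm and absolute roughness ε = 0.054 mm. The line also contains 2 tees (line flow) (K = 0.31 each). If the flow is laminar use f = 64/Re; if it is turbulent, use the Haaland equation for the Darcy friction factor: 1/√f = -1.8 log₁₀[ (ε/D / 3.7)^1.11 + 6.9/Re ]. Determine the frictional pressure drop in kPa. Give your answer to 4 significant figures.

ΔP ≈ 563.3 kPa

ṁ = 2081 kg/h = 2081/3600 = 0.5781 kg/s.
A = πD²/4 = π(0.01341)²/4 = 0.0001412 m²; mean velocity V = ṁ/(ρA) = 0.5781/(1023 · 0.0001412) = 4.001 m/s.
Reynolds number Re = ρVD/μ = 1023 · 4.001 · 0.01341 / 0.00102 = 5.381e+04.
Re > 4000 → turbulent. Relative roughness ε/D = 5.4e-05/0.01341 = 0.00403. Haaland: 1/√f = -1.8 log₁₀[(0.00403/3.7)^1.11 + 6.9/5.381e+04] = -1.8 log₁₀[0.000514 + 0.000128] = 5.746, so f = 0.03028.
Total minor-loss coefficient ΣK = 2·0.31 = 0.62.
ΔP = [f·L/D + ΣK]·(ρV²/2) = [0.03028·30.19/0.01341 + 0.62]·(1023·4.001²/2) = [68.18 + 0.62]·8187 = 5.633e+05 Pa.
ΔP = 5.633e+05 Pa = 563.3 kPa.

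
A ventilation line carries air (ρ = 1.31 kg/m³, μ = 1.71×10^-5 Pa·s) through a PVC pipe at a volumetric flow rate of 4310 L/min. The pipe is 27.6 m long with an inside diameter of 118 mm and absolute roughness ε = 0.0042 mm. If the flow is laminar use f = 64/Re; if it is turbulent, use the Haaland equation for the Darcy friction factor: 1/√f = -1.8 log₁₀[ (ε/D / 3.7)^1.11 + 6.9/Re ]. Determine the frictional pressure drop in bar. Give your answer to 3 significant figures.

Q = 4310 L/min = 4310/60000 = 0.07183 m³/s.
Cross-sectional area A = πD²/4 = π(0.118)²/4 = 0.01094 m²; mean velocity V = Q/A = 0.07183/0.01094 = 6.569 m/s.
Reynolds number Re = ρVD/μ = 1.31 · 6.569 · 0.118 / 1.71e-05 = 5.938e+04.
Re > 4000 → turbulent. Relative roughness ε/D = 4.2e-06/0.118 = 3.56e-05. Haaland: 1/√f = -1.8 log₁₀[(3.56e-05/3.7)^1.11 + 6.9/5.938e+04] = -1.8 log₁₀[2.7e-06 + 0.000116] = 7.065, so f = 0.02004.
Darcy-Weisbach: ΔP = f(L/D)(ρV²/2) = 0.02004·(27.6/0.118)·(1.31·6.569²/2) = 0.02004·233.9·28.26 = 132.4 Pa.
ΔP = 132.4 Pa = 0.00132 bar.

ΔP ≈ 0.00132 bar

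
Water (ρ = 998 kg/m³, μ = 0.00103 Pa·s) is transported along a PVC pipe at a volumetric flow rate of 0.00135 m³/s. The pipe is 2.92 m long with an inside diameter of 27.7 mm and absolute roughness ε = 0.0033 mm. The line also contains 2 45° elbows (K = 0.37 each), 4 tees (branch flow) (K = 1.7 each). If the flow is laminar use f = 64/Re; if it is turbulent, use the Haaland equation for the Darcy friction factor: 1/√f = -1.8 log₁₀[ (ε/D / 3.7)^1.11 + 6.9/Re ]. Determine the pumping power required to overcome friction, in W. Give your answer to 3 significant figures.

P ≈ 32.7 W

Cross-sectional area A = πD²/4 = π(0.0277)²/4 = 0.0006026 m²; mean velocity V = Q/A = 0.00135/0.0006026 = 2.24 m/s.
Reynolds number Re = ρVD/μ = 998 · 2.24 · 0.0277 / 0.00103 = 6.013e+04.
Re > 4000 → turbulent. Relative roughness ε/D = 3.3e-06/0.0277 = 0.000119. Haaland: 1/√f = -1.8 log₁₀[(0.000119/3.7)^1.11 + 6.9/6.013e+04] = -1.8 log₁₀[1.03e-05 + 0.000115] = 7.025, so f = 0.02026.
Total minor-loss coefficient ΣK = 2·0.37 + 4·1.7 = 7.54.
ΔP = [f·L/D + ΣK]·(ρV²/2) = [0.02026·2.92/0.0277 + 7.54]·(998·2.24²/2) = [2.136 + 7.54]·2504 = 2.423e+04 Pa.
Pumping power P = QΔP = 0.00135·2.423e+04 = 32.71 W = 32.7 W.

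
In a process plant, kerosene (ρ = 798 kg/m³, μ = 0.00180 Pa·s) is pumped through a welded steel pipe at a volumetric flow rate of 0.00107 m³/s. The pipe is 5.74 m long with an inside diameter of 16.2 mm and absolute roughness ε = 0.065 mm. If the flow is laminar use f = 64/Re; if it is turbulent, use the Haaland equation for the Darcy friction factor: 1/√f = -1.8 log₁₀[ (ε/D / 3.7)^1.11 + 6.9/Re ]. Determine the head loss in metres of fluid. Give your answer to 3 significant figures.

Cross-sectional area A = πD²/4 = π(0.0162)²/4 = 0.0002061 m²; mean velocity V = Q/A = 0.00107/0.0002061 = 5.191 m/s.
Reynolds number Re = ρVD/μ = 798 · 5.191 · 0.0162 / 0.0018 = 3.728e+04.
Re > 4000 → turbulent. Relative roughness ε/D = 6.5e-05/0.0162 = 0.00401. Haaland: 1/√f = -1.8 log₁₀[(0.00401/3.7)^1.11 + 6.9/3.728e+04] = -1.8 log₁₀[0.000512 + 0.000185] = 5.682, so f = 0.03097.
Darcy-Weisbach: ΔP = f(L/D)(ρV²/2) = 0.03097·(5.74/0.0162)·(798·5.191²/2) = 0.03097·354.3·1.075e+04 = 1.18e+05 Pa.
Head loss h_f = ΔP/(ρg) = 1.18e+05/(798·9.81) = 15.1 m.

h_f ≈ 15.1 m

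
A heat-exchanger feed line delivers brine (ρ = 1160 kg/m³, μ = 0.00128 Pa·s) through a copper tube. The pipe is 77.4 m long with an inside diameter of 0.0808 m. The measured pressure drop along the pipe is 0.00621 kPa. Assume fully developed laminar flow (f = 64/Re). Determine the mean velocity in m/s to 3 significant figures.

For laminar flow, f = 64/Re with Re = ρVD/μ, so Darcy-Weisbach reduces to ΔP = 32μLV/D². Solving for V: V = ΔP·D²/(32μL) = 6.21·(0.0808)²/(32·0.00128·77.4) = 0.01279 m/s.
Check: Re = ρVD/μ = 1160·0.01279·0.0808/0.00128 = 936.4 < 2300, so the laminar assumption holds.

V ≈ 0.0128 m/s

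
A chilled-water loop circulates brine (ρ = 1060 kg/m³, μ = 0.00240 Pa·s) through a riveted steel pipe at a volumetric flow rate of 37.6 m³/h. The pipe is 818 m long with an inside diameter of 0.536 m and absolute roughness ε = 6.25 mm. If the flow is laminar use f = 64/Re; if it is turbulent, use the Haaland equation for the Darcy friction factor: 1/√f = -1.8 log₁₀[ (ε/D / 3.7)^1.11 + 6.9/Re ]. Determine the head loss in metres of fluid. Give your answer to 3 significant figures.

Q = 37.6 m³/h = 37.6/3600 = 0.01044 m³/s.
Cross-sectional area A = πD²/4 = π(0.536)²/4 = 0.2256 m²; mean velocity V = Q/A = 0.01044/0.2256 = 0.04629 m/s.
Reynolds number Re = ρVD/μ = 1060 · 0.04629 · 0.536 / 0.0024 = 1.096e+04.
Re > 4000 → turbulent. Relative roughness ε/D = 0.00625/0.536 = 0.0117. Haaland: 1/√f = -1.8 log₁₀[(0.0117/3.7)^1.11 + 6.9/1.096e+04] = -1.8 log₁₀[0.00167 + 0.00063] = 4.748, so f = 0.04436.
Darcy-Weisbach: ΔP = f(L/D)(ρV²/2) = 0.04436·(818/0.536)·(1060·0.04629²/2) = 0.04436·1526·1.136 = 76.87 Pa.
Head loss h_f = ΔP/(ρg) = 76.87/(1060·9.81) = 0.00739 m.

h_f ≈ 0.00739 m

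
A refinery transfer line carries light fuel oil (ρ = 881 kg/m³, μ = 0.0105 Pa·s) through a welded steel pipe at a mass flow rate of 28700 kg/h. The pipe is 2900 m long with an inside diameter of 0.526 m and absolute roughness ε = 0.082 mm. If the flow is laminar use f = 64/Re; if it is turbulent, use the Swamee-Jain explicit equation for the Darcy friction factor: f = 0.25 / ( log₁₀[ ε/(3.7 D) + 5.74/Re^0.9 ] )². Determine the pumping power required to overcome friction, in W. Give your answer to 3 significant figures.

P ≈ 1.33 W

ṁ = 28700 kg/h = 28700/3600 = 7.972 kg/s.
A = πD²/4 = π(0.526)²/4 = 0.2173 m²; mean velocity V = ṁ/(ρA) = 7.972/(881 · 0.2173) = 0.04164 m/s.
Reynolds number Re = ρVD/μ = 881 · 0.04164 · 0.526 / 0.0105 = 1838.
Re < 2300 → laminar flow, so f = 64/Re = 64/1838 = 0.03482 (the turbulent correlation is not needed).
Darcy-Weisbach: ΔP = f(L/D)(ρV²/2) = 0.03482·(2900/0.526)·(881·0.04164²/2) = 0.03482·5513·0.7639 = 146.7 Pa.
Q = ṁ/ρ = 7.972/881 = 0.009049 m³/s.
Pumping power P = QΔP = 0.009049·146.7 = 1.327 W = 1.33 W.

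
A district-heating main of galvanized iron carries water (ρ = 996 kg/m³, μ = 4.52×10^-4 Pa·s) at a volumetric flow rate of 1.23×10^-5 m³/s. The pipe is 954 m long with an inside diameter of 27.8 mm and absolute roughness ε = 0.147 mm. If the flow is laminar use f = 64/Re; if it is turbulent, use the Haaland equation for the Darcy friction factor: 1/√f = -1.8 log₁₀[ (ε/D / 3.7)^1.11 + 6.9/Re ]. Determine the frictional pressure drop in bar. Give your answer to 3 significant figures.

Cross-sectional area A = πD²/4 = π(0.0278)²/4 = 0.000607 m²; mean velocity V = Q/A = 1.23e-05/0.000607 = 0.02026 m/s.
Reynolds number Re = ρVD/μ = 996 · 0.02026 · 0.0278 / 0.000452 = 1241.
Re < 2300 → laminar flow, so f = 64/Re = 64/1241 = 0.05156 (the turbulent correlation is not needed).
Darcy-Weisbach: ΔP = f(L/D)(ρV²/2) = 0.05156·(954/0.0278)·(996·0.02026²/2) = 0.05156·3.432e+04·0.2045 = 361.8 Pa.
ΔP = 361.8 Pa = 0.00362 bar.

ΔP ≈ 0.00362 bar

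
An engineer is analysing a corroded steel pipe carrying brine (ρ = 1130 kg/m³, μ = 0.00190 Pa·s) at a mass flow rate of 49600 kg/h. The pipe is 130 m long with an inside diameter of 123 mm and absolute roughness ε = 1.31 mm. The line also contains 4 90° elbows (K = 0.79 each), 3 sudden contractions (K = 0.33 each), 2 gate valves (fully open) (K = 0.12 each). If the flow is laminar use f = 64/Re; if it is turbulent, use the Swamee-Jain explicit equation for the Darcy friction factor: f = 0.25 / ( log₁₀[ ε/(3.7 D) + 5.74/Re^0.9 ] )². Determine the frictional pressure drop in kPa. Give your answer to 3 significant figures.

ΔP ≈ 27.6 kPa

ṁ = 49600 kg/h = 49600/3600 = 13.78 kg/s.
A = πD²/4 = π(0.123)²/4 = 0.01188 m²; mean velocity V = ṁ/(ρA) = 13.78/(1130 · 0.01188) = 1.026 m/s.
Reynolds number Re = ρVD/μ = 1130 · 1.026 · 0.123 / 0.0019 = 7.506e+04.
Re > 4000 → turbulent. Relative roughness ε/D = 0.00131/0.123 = 0.0107. Swamee-Jain: f = 0.25/(log₁₀[0.0107/3.7 + 5.74/7.506e+04^0.9])² = 0.25/(log₁₀[0.00288 + 0.000235])² = 0.25/(-2.507)² = 0.03978.
Total minor-loss coefficient ΣK = 4·0.79 + 3·0.33 + 2·0.12 = 4.39.
ΔP = [f·L/D + ΣK]·(ρV²/2) = [0.03978·130/0.123 + 4.39]·(1130·1.026²/2) = [42.05 + 4.39]·594.9 = 2.763e+04 Pa.
ΔP = 2.763e+04 Pa = 27.6 kPa.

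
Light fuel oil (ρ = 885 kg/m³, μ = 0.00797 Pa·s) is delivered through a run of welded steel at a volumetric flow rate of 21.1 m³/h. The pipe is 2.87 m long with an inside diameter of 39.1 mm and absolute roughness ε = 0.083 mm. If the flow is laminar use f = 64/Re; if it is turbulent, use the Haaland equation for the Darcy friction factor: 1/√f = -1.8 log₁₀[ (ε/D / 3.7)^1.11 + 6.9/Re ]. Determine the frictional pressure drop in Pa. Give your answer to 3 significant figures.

Q = 21.1 m³/h = 21.1/3600 = 0.005861 m³/s.
Cross-sectional area A = πD²/4 = π(0.0391)²/4 = 0.001201 m²; mean velocity V = Q/A = 0.005861/0.001201 = 4.881 m/s.
Reynolds number Re = ρVD/μ = 885 · 4.881 · 0.0391 / 0.00797 = 2.119e+04.
Re > 4000 → turbulent. Relative roughness ε/D = 8.3e-05/0.0391 = 0.00212. Haaland: 1/√f = -1.8 log₁₀[(0.00212/3.7)^1.11 + 6.9/2.119e+04] = -1.8 log₁₀[0.000252 + 0.000326] = 5.829, so f = 0.02944.
Darcy-Weisbach: ΔP = f(L/D)(ρV²/2) = 0.02944·(2.87/0.0391)·(885·4.881²/2) = 0.02944·73.4·1.054e+04 = 2.278e+04 Pa.

ΔP ≈ 22800 Pa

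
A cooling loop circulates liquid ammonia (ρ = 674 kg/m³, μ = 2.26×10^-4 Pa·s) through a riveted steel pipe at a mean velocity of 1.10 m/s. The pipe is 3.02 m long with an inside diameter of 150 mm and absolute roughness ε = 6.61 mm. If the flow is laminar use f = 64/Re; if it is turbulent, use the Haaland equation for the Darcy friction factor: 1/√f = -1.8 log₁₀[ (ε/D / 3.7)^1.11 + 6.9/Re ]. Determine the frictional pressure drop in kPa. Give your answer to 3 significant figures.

Reynolds number Re = ρVD/μ = 674 · 1.1 · 0.15 / 0.000226 = 4.921e+05.
Re > 4000 → turbulent. Relative roughness ε/D = 0.00661/0.15 = 0.0441. Haaland: 1/√f = -1.8 log₁₀[(0.0441/3.7)^1.11 + 6.9/4.921e+05] = -1.8 log₁₀[0.00732 + 1.4e-05] = 3.843, so f = 0.06772.
Darcy-Weisbach: ΔP = f(L/D)(ρV²/2) = 0.06772·(3.02/0.15)·(674·1.1²/2) = 0.06772·20.13·407.8 = 555.9 Pa.
ΔP = 555.9 Pa = 0.556 kPa.

ΔP ≈ 0.556 kPa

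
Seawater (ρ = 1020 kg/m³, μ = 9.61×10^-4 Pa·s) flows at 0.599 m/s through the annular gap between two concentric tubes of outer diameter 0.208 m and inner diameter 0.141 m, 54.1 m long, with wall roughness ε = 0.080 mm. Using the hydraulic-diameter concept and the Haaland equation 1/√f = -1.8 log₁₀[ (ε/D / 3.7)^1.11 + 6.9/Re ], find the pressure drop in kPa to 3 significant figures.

Hydraulic diameter D_h = 4A/P = D_o - D_i = 0.208 - 0.141 = 0.067 m.
Re = ρVD_h/μ = 1020·0.599·0.067/0.000961 = 4.26e+04.
ε/D_h = 8e-05/0.067 = 0.00119; Haaland gives 1/√f = -1.8 log₁₀[0.000133+0.000162] = 6.354, so f = 0.02477.
ΔP = f(L/D_h)(ρV²/2) = 0.02477·54.1/0.067·183 = 3660 Pa.
ΔP = 3.66 kPa.

ΔP ≈ 3.66 kPa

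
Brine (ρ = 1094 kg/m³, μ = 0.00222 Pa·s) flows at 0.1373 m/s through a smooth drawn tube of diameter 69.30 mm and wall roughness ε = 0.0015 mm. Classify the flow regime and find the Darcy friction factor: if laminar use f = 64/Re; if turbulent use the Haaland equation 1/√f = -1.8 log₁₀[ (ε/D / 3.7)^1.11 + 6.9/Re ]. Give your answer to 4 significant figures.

f ≈ 0.03849

Re = ρVD/μ = 1094·0.1373·0.0693/0.00222 = 4689.
Re > 4000 → turbulent. ε/D = 1.5e-06/0.0693 = 2.16e-05; Haaland: 1/√f = -1.8 log₁₀[1.55e-06 + 0.00147] = 5.097, so f = 0.03849.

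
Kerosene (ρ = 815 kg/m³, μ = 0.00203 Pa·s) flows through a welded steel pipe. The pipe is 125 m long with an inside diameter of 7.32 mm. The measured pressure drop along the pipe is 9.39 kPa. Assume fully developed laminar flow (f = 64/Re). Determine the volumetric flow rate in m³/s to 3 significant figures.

Q ≈ 2.61×10^-6 m³/s

For laminar flow, f = 64/Re with Re = ρVD/μ, so Darcy-Weisbach reduces to ΔP = 32μLV/D². Solving for V: V = ΔP·D²/(32μL) = 9390·(0.00732)²/(32·0.00203·125) = 0.06196 m/s.
Check: Re = ρVD/μ = 815·0.06196·0.00732/0.00203 = 182.1 < 2300, so the laminar assumption holds.
Q = V·A = 0.06196·(π/4·0.00732²) = 2.608e-06 m³/s = 2.61×10^-6 m³/s.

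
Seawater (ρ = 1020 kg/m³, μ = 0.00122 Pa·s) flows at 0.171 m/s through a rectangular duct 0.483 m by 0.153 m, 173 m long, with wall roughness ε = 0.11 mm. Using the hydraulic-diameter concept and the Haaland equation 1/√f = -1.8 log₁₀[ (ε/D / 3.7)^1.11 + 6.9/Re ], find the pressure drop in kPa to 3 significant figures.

Hydraulic diameter D_h = 4A/P = 4·(0.483·0.153)/(2·(0.483+0.153)) = 0.2956/1.272 = 0.2324 m.
Re = ρVD_h/μ = 1020·0.171·0.2324/0.00122 = 3.322e+04.
ε/D_h = 0.00011/0.2324 = 0.000473; Haaland gives 1/√f = -1.8 log₁₀[4.77e-05+0.000208] = 6.467, so f = 0.02391.
ΔP = f(L/D_h)(ρV²/2) = 0.02391·173/0.2324·14.91 = 265.5 Pa.
ΔP = 0.265 kPa.

ΔP ≈ 0.265 kPa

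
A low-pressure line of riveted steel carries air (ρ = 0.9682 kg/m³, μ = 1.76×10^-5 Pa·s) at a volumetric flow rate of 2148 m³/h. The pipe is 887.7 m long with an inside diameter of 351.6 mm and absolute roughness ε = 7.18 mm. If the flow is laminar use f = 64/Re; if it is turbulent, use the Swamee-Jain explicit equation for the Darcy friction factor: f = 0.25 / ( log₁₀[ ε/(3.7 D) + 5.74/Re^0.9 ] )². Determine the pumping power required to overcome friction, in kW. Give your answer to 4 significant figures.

P ≈ 1.365 kW

Q = 2148 m³/h = 2148/3600 = 0.5967 m³/s.
Cross-sectional area A = πD²/4 = π(0.3516)²/4 = 0.09709 m²; mean velocity V = Q/A = 0.5967/0.09709 = 6.145 m/s.
Reynolds number Re = ρVD/μ = 0.9682 · 6.145 · 0.3516 / 1.76e-05 = 1.189e+05.
Re > 4000 → turbulent. Relative roughness ε/D = 0.00718/0.3516 = 0.0204. Swamee-Jain: f = 0.25/(log₁₀[0.0204/3.7 + 5.74/1.189e+05^0.9])² = 0.25/(log₁₀[0.00552 + 0.000155])² = 0.25/(-2.246)² = 0.04956.
Darcy-Weisbach: ΔP = f(L/D)(ρV²/2) = 0.04956·(887.7/0.3516)·(0.9682·6.145²/2) = 0.04956·2525·18.28 = 2287 Pa.
Pumping power P = QΔP = 0.5967·2287 = 1364.8 W = 1.365 kW.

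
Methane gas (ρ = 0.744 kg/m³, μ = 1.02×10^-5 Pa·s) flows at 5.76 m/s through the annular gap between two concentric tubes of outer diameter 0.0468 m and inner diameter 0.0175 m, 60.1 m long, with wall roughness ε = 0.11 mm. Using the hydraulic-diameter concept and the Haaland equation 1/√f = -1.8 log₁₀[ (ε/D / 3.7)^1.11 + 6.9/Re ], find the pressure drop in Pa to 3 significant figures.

ΔP ≈ 877 Pa

Hydraulic diameter D_h = 4A/P = D_o - D_i = 0.0468 - 0.0175 = 0.0293 m.
Re = ρVD_h/μ = 0.744·5.76·0.0293/1.02e-05 = 1.231e+04.
ε/D_h = 0.00011/0.0293 = 0.00375; Haaland gives 1/√f = -1.8 log₁₀[0.000475+0.000561] = 5.372, so f = 0.03465.
ΔP = f(L/D_h)(ρV²/2) = 0.03465·60.1/0.0293·12.34 = 877.1 Pa.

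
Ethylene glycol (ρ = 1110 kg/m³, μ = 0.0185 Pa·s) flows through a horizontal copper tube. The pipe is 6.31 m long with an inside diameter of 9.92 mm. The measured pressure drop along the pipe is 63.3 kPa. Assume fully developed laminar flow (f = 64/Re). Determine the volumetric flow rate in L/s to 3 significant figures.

Q ≈ 0.129 L/s

For laminar flow, f = 64/Re with Re = ρVD/μ, so Darcy-Weisbach reduces to ΔP = 32μLV/D². Solving for V: V = ΔP·D²/(32μL) = 6.33e+04·(0.00992)²/(32·0.0185·6.31) = 1.668 m/s.
Check: Re = ρVD/μ = 1110·1.668·0.00992/0.0185 = 992.5 < 2300, so the laminar assumption holds.
Q = V·A = 1.668·(π/4·0.00992²) = 0.0001289 m³/s = 0.129 L/s.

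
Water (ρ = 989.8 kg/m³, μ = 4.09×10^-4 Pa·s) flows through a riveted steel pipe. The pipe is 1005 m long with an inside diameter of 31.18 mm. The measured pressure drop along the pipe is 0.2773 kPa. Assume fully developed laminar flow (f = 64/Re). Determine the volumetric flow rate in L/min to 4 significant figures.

For laminar flow, f = 64/Re with Re = ρVD/μ, so Darcy-Weisbach reduces to ΔP = 32μLV/D². Solving for V: V = ΔP·D²/(32μL) = 277.3·(0.03118)²/(32·0.000409·1005) = 0.0205 m/s.
Check: Re = ρVD/μ = 989.8·0.0205·0.03118/0.000409 = 1547 < 2300, so the laminar assumption holds.
Q = V·A = 0.0205·(π/4·0.03118²) = 1.565e-05 m³/s = 0.9390 L/min.

Q ≈ 0.9390 L/min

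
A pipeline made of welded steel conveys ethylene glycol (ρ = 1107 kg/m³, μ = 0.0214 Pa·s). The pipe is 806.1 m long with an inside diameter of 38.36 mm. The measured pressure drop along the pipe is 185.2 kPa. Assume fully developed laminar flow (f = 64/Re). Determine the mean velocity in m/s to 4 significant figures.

V ≈ 0.4937 m/s

For laminar flow, f = 64/Re with Re = ρVD/μ, so Darcy-Weisbach reduces to ΔP = 32μLV/D². Solving for V: V = ΔP·D²/(32μL) = 1.852e+05·(0.03836)²/(32·0.0214·806.1) = 0.4937 m/s.
Check: Re = ρVD/μ = 1107·0.4937·0.03836/0.0214 = 979.6 < 2300, so the laminar assumption holds.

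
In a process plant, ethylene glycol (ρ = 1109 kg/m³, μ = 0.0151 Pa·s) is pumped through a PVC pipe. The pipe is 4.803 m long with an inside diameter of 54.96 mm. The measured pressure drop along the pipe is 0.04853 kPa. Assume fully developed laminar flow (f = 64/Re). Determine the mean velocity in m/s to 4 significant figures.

For laminar flow, f = 64/Re with Re = ρVD/μ, so Darcy-Weisbach reduces to ΔP = 32μLV/D². Solving for V: V = ΔP·D²/(32μL) = 48.53·(0.05496)²/(32·0.0151·4.803) = 0.06316 m/s.
Check: Re = ρVD/μ = 1109·0.06316·0.05496/0.0151 = 255 < 2300, so the laminar assumption holds.

V ≈ 0.06316 m/s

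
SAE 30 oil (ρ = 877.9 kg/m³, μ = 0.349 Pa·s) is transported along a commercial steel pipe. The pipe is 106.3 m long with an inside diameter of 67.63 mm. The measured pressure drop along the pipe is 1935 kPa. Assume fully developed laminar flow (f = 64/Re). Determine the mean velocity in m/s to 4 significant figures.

For laminar flow, f = 64/Re with Re = ρVD/μ, so Darcy-Weisbach reduces to ΔP = 32μLV/D². Solving for V: V = ΔP·D²/(32μL) = 1.935e+06·(0.06763)²/(32·0.349·106.3) = 7.455 m/s.
Check: Re = ρVD/μ = 877.9·7.455·0.06763/0.349 = 1268 < 2300, so the laminar assumption holds.

V ≈ 7.455 m/s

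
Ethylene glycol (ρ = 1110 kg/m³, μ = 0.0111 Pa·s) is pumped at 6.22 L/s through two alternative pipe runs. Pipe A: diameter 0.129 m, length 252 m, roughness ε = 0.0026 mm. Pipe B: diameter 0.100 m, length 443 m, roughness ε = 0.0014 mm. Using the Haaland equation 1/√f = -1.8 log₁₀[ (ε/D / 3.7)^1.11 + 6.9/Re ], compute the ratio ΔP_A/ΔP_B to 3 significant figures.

Pipe A: V = Q/A = 0.00622/0.01307 = 0.4759 m/s; Re = 6139; ε/D = 2.02e-05; Haaland → f = 0.0355; ΔP_A = f(L/D)(ρV²/2) = 8716 Pa.
Pipe B: V = Q/A = 0.00622/0.007854 = 0.792 m/s; Re = 7920; ε/D = 1.4e-05; Haaland → f = 0.03298; ΔP_B = f(L/D)(ρV²/2) = 5.085e+04 Pa.
ΔP_A/ΔP_B = 8716/5.085e+04 = 0.171.

ΔP_A/ΔP_B ≈ 0.171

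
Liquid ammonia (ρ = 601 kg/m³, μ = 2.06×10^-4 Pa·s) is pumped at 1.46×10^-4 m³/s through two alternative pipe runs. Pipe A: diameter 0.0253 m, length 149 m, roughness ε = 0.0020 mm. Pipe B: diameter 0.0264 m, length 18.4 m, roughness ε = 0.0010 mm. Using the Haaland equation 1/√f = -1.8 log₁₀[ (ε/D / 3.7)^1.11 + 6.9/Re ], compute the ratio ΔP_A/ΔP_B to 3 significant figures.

ΔP_A/ΔP_B ≈ 9.94

Pipe A: V = Q/A = 0.000146/0.0005027 = 0.2904 m/s; Re = 2.144e+04; ε/D = 7.91e-05; Haaland → f = 0.02543; ΔP_A = f(L/D)(ρV²/2) = 3796 Pa.
Pipe B: V = Q/A = 0.000146/0.0005474 = 0.2667 m/s; Re = 2.054e+04; ε/D = 3.79e-05; Haaland → f = 0.02563; ΔP_B = f(L/D)(ρV²/2) = 381.9 Pa.
ΔP_A/ΔP_B = 3796/381.9 = 9.94.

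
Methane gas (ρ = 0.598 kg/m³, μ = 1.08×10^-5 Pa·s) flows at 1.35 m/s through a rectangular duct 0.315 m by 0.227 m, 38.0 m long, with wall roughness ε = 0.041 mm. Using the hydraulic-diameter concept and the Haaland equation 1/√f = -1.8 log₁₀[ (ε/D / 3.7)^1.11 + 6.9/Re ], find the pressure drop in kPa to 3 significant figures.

ΔP ≈ 0.00205 kPa

Hydraulic diameter D_h = 4A/P = 4·(0.315·0.227)/(2·(0.315+0.227)) = 0.286/1.084 = 0.2639 m.
Re = ρVD_h/μ = 0.598·1.35·0.2639/1.08e-05 = 1.972e+04.
ε/D_h = 4.1e-05/0.2639 = 0.000155; Haaland gives 1/√f = -1.8 log₁₀[1.39e-05+0.00035] = 6.191, so f = 0.02609.
ΔP = f(L/D_h)(ρV²/2) = 0.02609·38/0.2639·0.5449 = 2.048 Pa.
ΔP = 0.00205 kPa.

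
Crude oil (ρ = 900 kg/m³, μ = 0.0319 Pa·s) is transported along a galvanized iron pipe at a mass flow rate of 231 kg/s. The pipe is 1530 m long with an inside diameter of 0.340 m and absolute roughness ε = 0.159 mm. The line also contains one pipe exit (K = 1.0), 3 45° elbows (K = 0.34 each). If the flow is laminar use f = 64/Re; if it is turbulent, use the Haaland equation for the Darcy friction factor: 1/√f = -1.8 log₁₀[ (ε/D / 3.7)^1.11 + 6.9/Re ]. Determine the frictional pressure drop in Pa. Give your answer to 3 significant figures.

A = πD²/4 = π(0.34)²/4 = 0.09079 m²; mean velocity V = ṁ/(ρA) = 231/(900 · 0.09079) = 2.827 m/s.
Reynolds number Re = ρVD/μ = 900 · 2.827 · 0.34 / 0.0319 = 2.712e+04.
Re > 4000 → turbulent. Relative roughness ε/D = 0.000159/0.34 = 0.000468. Haaland: 1/√f = -1.8 log₁₀[(0.000468/3.7)^1.11 + 6.9/2.712e+04] = -1.8 log₁₀[4.71e-05 + 0.000254] = 6.337, so f = 0.0249.
Total minor-loss coefficient ΣK = 1·1 + 3·0.34 = 2.02.
ΔP = [f·L/D + ΣK]·(ρV²/2) = [0.0249·1530/0.34 + 2.02]·(900·2.827²/2) = [112.1 + 2.02]·3596 = 4.102e+05 Pa.

ΔP ≈ 410000 Pa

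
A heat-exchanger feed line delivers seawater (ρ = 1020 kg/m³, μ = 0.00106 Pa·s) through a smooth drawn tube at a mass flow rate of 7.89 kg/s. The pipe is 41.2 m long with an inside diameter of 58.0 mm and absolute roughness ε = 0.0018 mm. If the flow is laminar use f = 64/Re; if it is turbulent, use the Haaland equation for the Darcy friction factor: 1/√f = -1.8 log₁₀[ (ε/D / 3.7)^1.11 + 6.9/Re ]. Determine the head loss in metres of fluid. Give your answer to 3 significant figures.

A = πD²/4 = π(0.058)²/4 = 0.002642 m²; mean velocity V = ṁ/(ρA) = 7.89/(1020 · 0.002642) = 2.928 m/s.
Reynolds number Re = ρVD/μ = 1020 · 2.928 · 0.058 / 0.00106 = 1.634e+05.
Re > 4000 → turbulent. Relative roughness ε/D = 1.8e-06/0.058 = 3.1e-05. Haaland: 1/√f = -1.8 log₁₀[(3.1e-05/3.7)^1.11 + 6.9/1.634e+05] = -1.8 log₁₀[2.32e-06 + 4.22e-05] = 7.832, so f = 0.0163.
Darcy-Weisbach: ΔP = f(L/D)(ρV²/2) = 0.0163·(41.2/0.058)·(1020·2.928²/2) = 0.0163·710.3·4372 = 5.062e+04 Pa.
Head loss h_f = ΔP/(ρg) = 5.062e+04/(1020·9.81) = 5.06 m.

h_f ≈ 5.06 m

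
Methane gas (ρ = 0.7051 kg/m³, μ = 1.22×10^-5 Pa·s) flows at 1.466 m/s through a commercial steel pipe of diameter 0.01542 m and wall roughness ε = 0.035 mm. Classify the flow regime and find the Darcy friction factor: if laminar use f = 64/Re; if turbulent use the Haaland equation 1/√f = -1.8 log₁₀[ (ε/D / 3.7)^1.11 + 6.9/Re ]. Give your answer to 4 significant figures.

Re = ρVD/μ = 0.7051·1.466·0.01542/1.22e-05 = 1306.
Re < 2300 → laminar, so f = 64/Re = 0.04899 (roughness is irrelevant in laminar flow).

f ≈ 0.04899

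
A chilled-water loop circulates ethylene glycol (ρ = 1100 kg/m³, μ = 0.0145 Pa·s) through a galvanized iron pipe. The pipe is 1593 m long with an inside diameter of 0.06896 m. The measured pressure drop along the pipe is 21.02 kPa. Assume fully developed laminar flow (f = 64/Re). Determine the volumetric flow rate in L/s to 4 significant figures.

For laminar flow, f = 64/Re with Re = ρVD/μ, so Darcy-Weisbach reduces to ΔP = 32μLV/D². Solving for V: V = ΔP·D²/(32μL) = 2.102e+04·(0.06896)²/(32·0.0145·1593) = 0.1352 m/s.
Check: Re = ρVD/μ = 1100·0.1352·0.06896/0.0145 = 707.5 < 2300, so the laminar assumption holds.
Q = V·A = 0.1352·(π/4·0.06896²) = 0.0005051 m³/s = 0.5051 L/s.

Q ≈ 0.5051 L/s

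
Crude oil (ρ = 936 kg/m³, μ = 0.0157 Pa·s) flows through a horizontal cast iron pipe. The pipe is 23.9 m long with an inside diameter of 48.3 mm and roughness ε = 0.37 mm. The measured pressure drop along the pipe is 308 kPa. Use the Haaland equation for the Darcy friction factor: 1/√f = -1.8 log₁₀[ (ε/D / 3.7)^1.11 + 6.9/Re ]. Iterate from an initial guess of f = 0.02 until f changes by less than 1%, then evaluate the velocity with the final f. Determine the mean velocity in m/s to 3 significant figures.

V ≈ 5.89 m/s

Rearranging Darcy-Weisbach: V = √(2·ΔP·D/(f·L·ρ)). With ε/D = 0.00037/0.0483 = 0.00766, iterate starting from f = 0.02:
  f = 0.02 → V = √(2·3.08e+05·0.0483/(0.02·23.9·936)) = 8.155 m/s; Re = ρVD/μ = 2.348e+04; f → 0.03742
  f = 0.03742 → V = 5.962 m/s; Re = 1.717e+04; f → 0.03831
  f = 0.03831 → V = 5.892 m/s; Re = 1.697e+04; f → 0.03835
Converged (Δf/f < 1%). With the final f = 0.03835: V = √(2·3.08e+05·0.0483/(0.03835·23.9·936)) = 5.889 m/s.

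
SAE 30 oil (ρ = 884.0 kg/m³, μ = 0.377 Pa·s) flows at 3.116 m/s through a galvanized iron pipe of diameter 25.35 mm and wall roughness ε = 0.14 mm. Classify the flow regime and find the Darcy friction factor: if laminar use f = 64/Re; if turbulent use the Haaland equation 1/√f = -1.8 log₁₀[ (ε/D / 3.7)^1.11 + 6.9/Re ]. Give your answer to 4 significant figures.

Re = ρVD/μ = 884·3.116·0.02535/0.377 = 185.2.
Re < 2300 → laminar, so f = 64/Re = 0.3455 (roughness is irrelevant in laminar flow).

f ≈ 0.3455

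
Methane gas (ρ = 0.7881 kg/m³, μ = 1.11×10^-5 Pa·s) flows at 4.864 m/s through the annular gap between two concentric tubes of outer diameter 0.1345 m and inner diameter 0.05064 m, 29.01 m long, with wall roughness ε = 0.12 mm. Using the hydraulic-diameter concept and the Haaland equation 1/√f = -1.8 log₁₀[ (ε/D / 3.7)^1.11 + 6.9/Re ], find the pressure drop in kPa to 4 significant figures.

Hydraulic diameter D_h = 4A/P = D_o - D_i = 0.1345 - 0.05064 = 0.08386 m.
Re = ρVD_h/μ = 0.7881·4.864·0.08386/1.11e-05 = 2.896e+04.
ε/D_h = 0.00012/0.08386 = 0.00143; Haaland gives 1/√f = -1.8 log₁₀[0.000163+0.000238] = 6.114, so f = 0.02675.
ΔP = f(L/D_h)(ρV²/2) = 0.02675·29.01/0.08386·9.323 = 86.28 Pa.
ΔP = 0.08628 kPa.

ΔP ≈ 0.08628 kPa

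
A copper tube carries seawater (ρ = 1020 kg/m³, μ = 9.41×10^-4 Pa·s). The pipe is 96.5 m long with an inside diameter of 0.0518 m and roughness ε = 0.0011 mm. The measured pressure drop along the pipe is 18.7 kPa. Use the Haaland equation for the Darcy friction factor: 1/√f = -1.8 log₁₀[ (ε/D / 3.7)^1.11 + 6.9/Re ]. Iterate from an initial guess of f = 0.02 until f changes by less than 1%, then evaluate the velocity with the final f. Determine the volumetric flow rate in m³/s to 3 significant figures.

Q ≈ 0.00207 m³/s

Rearranging Darcy-Weisbach: V = √(2·ΔP·D/(f·L·ρ)). With ε/D = 1.1e-06/0.0518 = 2.12e-05, iterate starting from f = 0.02:
  f = 0.02 → V = √(2·1.87e+04·0.0518/(0.02·96.5·1020)) = 0.992 m/s; Re = ρVD/μ = 5.57e+04; f → 0.02027
  f = 0.02027 → V = 0.9853 m/s; Re = 5.532e+04; f → 0.0203
Converged (Δf/f < 1%). With the final f = 0.0203: V = √(2·1.87e+04·0.0518/(0.0203·96.5·1020)) = 0.9846 m/s.
Q = V·A = 0.9846·(π/4·0.0518²) = 0.002075 m³/s = 0.00207 m³/s.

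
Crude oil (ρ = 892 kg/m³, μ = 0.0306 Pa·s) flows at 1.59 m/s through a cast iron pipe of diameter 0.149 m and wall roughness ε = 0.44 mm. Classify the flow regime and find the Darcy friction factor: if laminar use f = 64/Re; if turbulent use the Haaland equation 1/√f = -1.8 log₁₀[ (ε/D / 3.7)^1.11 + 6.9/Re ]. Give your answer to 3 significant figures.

Re = ρVD/μ = 892·1.59·0.149/0.0306 = 6906.
Re > 4000 → turbulent. ε/D = 0.00044/0.149 = 0.00295; Haaland: 1/√f = -1.8 log₁₀[0.000364 + 0.000999] = 5.158, so f = 0.03759.

f ≈ 0.0376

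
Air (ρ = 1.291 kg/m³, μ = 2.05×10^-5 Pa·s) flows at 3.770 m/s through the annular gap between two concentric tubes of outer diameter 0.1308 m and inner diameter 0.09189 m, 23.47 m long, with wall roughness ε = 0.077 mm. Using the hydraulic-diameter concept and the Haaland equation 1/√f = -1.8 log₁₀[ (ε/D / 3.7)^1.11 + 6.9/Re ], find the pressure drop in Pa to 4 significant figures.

Hydraulic diameter D_h = 4A/P = D_o - D_i = 0.1308 - 0.09189 = 0.03891 m.
Re = ρVD_h/μ = 1.291·3.77·0.03891/2.05e-05 = 9238.
ε/D_h = 7.7e-05/0.03891 = 0.00198; Haaland gives 1/√f = -1.8 log₁₀[0.000234+0.000747] = 5.415, so f = 0.0341.
ΔP = f(L/D_h)(ρV²/2) = 0.0341·23.47/0.03891·9.174 = 188.7 Pa.

ΔP ≈ 188.7 Pa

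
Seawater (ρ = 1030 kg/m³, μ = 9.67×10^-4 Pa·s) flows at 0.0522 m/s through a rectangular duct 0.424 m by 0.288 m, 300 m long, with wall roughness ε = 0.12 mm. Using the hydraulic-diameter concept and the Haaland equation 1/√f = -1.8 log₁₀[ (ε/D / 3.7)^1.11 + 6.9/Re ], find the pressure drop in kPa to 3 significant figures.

Hydraulic diameter D_h = 4A/P = 4·(0.424·0.288)/(2·(0.424+0.288)) = 0.4884/1.424 = 0.343 m.
Re = ρVD_h/μ = 1030·0.0522·0.343/0.000967 = 1.907e+04.
ε/D_h = 0.00012/0.343 = 0.00035; Haaland gives 1/√f = -1.8 log₁₀[3.41e-05+0.000362] = 6.124, so f = 0.02666.
ΔP = f(L/D_h)(ρV²/2) = 0.02666·300/0.343·1.403 = 32.72 Pa.
ΔP = 0.0327 kPa.

ΔP ≈ 0.0327 kPa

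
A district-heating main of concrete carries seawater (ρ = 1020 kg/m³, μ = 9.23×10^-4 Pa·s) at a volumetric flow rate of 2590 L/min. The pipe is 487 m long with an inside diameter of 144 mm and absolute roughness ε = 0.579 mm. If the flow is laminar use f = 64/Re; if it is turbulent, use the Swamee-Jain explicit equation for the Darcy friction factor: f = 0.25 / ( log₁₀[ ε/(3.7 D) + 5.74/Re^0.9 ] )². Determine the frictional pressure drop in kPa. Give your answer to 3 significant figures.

ΔP ≈ 349 kPa

Q = 2590 L/min = 2590/60000 = 0.04317 m³/s.
Cross-sectional area A = πD²/4 = π(0.144)²/4 = 0.01629 m²; mean velocity V = Q/A = 0.04317/0.01629 = 2.651 m/s.
Reynolds number Re = ρVD/μ = 1020 · 2.651 · 0.144 / 0.000923 = 4.218e+05.
Re > 4000 → turbulent. Relative roughness ε/D = 0.000579/0.144 = 0.00402. Swamee-Jain: f = 0.25/(log₁₀[0.00402/3.7 + 5.74/4.218e+05^0.9])² = 0.25/(log₁₀[0.00109 + 4.97e-05])² = 0.25/(-2.944)² = 0.02884.
Darcy-Weisbach: ΔP = f(L/D)(ρV²/2) = 0.02884·(487/0.144)·(1020·2.651²/2) = 0.02884·3382·3583 = 3.494e+05 Pa.
ΔP = 3.494e+05 Pa = 349 kPa.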